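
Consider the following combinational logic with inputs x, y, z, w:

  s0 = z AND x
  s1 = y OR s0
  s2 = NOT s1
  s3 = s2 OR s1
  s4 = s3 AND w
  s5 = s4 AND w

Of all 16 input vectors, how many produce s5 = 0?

s5 = s4 AND w must be 0, so at least one of s4, w is 0.
Enumerating the 16 input combinations, 8 give s5 = 0 and 8 give s5 = 1.

8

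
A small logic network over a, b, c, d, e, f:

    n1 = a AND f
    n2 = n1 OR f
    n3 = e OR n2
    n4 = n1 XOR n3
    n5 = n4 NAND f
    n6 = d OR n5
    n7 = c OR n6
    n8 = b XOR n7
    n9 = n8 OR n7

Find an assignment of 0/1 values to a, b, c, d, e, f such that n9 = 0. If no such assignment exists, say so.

a=0, b=0, c=0, d=0, e=1, f=1

Check with a=0, b=0, c=0, d=0, e=1, f=1:
n1 = a AND f = 0 AND 1 = 0
n2 = n1 OR f = 0 OR 1 = 1
n3 = e OR n2 = 1 OR 1 = 1
n4 = n1 XOR n3 = 0 XOR 1 = 1
n5 = n4 NAND f = 1 NAND 1 = 0
n6 = d OR n5 = 0 OR 0 = 0
n7 = c OR n6 = 0 OR 0 = 0
n8 = b XOR n7 = 0 XOR 0 = 0
n9 = n8 OR n7 = 0 OR 0 = 0
So n9 = 0 as required.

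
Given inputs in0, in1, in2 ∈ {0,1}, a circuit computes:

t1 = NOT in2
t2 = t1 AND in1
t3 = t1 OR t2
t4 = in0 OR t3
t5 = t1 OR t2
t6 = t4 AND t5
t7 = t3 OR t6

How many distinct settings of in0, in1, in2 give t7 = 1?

4

t7 = t3 OR t6 must be 1, so at least one of t3, t6 is 1.
Satisfying assignments:
  in0=0, in1=0, in2=0
  in0=0, in1=1, in2=0
  in0=1, in1=0, in2=0
  in0=1, in1=1, in2=0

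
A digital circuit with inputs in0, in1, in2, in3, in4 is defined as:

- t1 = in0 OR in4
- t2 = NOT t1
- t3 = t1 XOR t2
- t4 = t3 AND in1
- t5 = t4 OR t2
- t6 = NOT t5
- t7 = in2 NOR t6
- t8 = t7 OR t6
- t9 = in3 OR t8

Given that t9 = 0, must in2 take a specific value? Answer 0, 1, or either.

t9 = in3 OR t8 must be 0, so both in3 = 0 and t8 = 0.
t8 = t7 OR t6 must be 0, so both t7 = 0 and t6 = 0.
t7 = in2 NOR t6 must be 0, so at least one of in2, t6 is 1.
Every assignment with t9 = 0 has in2 = 1; there are 5 such assignment(s).

1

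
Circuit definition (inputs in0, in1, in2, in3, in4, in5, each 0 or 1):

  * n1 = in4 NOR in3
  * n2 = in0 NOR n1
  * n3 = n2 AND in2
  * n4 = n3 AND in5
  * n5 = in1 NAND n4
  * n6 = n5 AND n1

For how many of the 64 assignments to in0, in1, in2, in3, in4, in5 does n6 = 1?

16

n6 = n5 AND n1 must be 1, so both n5 = 1 and n1 = 1.
Enumerating the 64 input combinations, 16 give n6 = 1 and 48 give n6 = 0.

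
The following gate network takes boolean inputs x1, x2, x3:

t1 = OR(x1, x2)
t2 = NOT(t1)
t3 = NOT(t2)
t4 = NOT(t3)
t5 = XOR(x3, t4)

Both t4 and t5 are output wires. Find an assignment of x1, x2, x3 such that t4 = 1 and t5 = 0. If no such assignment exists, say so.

Check with x1=0 x2=0 x3=1:
t1 = OR(x1, x2) = OR(0, 0) = 0
t2 = NOT(t1) = NOT 0 = 1
t3 = NOT(t2) = NOT 1 = 0
t4 = NOT(t3) = NOT 0 = 1
t5 = XOR(x3, t4) = XOR(1, 1) = 0
So t4 = 1 and t5 = 0.

x1=0 x2=0 x3=1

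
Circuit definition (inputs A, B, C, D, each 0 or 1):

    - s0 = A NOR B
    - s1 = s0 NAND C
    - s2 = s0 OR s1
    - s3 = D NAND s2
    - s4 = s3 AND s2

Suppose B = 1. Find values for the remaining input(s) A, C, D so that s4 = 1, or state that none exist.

A=0, C=1, D=0

s4 = s3 AND s2 must be 1, so both s3 = 1 and s2 = 1.
s3 = D NAND s2 must be 1, so at least one of D, s2 is 0.
Check with B = 1 and A=0, C=1, D=0:
s0 = A NOR B = 0 NOR 1 = 0
s1 = s0 NAND C = 0 NAND 1 = 1
s2 = s0 OR s1 = 0 OR 1 = 1
s3 = D NAND s2 = 0 NAND 1 = 1
s4 = s3 AND s2 = 1 AND 1 = 1
So s4 = 1.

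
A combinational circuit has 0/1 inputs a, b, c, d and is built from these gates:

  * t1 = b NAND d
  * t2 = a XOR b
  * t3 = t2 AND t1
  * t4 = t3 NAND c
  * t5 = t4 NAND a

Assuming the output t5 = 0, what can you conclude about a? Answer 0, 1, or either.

1

t5 = t4 NAND a must be 0, so both t4 = 1 and a = 1.
Every assignment with t5 = 0 has a = 1; there are 6 such assignment(s).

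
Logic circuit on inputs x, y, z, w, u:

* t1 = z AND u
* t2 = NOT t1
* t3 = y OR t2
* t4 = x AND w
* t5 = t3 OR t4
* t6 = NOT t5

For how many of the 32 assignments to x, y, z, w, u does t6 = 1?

3

t6 = NOT t5 must be 1, so t5 = 0.
Satisfying assignments:
  x=0, y=0, z=1, w=0, u=1
  x=0, y=0, z=1, w=1, u=1
  x=1, y=0, z=1, w=0, u=1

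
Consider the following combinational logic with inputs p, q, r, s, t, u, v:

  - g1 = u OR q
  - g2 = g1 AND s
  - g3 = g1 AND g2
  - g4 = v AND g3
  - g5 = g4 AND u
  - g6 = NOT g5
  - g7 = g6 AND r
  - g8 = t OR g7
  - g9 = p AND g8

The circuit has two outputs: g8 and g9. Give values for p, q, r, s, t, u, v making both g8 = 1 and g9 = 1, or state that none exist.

Check with p=1, q=1, r=1, s=0, t=1, u=1, v=0:
g1 = u OR q = 1 OR 1 = 1
g2 = g1 AND s = 1 AND 0 = 0
g3 = g1 AND g2 = 1 AND 0 = 0
g4 = v AND g3 = 0 AND 0 = 0
g5 = g4 AND u = 0 AND 1 = 0
g6 = NOT g5 = NOT 0 = 1
g7 = g6 AND r = 1 AND 1 = 1
g8 = t OR g7 = 1 OR 1 = 1
g9 = p AND g8 = 1 AND 1 = 1
So g8 = 1 and g9 = 1.

p=1, q=1, r=1, s=0, t=1, u=1, v=0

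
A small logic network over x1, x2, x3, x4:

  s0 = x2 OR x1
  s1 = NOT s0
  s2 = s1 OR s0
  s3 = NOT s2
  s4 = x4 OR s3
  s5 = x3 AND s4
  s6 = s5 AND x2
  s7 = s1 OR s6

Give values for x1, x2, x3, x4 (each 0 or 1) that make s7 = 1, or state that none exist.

x1=0 x2=0 x3=0 x4=1

s7 = s1 OR s6 must be 1, so at least one of s1, s6 is 1.
Check with x1=0 x2=0 x3=0 x4=1:
s0 = x2 OR x1 = 0 OR 0 = 0
s1 = NOT s0 = NOT 0 = 1
s2 = s1 OR s0 = 1 OR 0 = 1
s3 = NOT s2 = NOT 1 = 0
s4 = x4 OR s3 = 1 OR 0 = 1
s5 = x3 AND s4 = 0 AND 1 = 0
s6 = s5 AND x2 = 0 AND 0 = 0
s7 = s1 OR s6 = 1 OR 0 = 1
So s7 = 1 as required.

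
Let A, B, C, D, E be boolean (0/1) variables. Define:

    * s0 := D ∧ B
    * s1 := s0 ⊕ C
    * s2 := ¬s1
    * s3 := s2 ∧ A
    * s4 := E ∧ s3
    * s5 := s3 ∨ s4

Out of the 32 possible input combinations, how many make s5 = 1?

8

s5 = s3 ∨ s4 must be 1, so at least one of s3, s4 is 1.
Enumerating the 32 input combinations, 8 give s5 = 1 and 24 give s5 = 0.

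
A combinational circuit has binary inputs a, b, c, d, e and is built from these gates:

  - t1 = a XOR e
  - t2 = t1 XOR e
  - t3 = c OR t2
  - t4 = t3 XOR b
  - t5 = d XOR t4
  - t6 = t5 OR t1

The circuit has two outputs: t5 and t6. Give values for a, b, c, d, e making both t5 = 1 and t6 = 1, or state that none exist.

a=0 b=0 c=1 d=0 e=1

Check with a=0 b=0 c=1 d=0 e=1:
t1 = a XOR e = 0 XOR 1 = 1
t2 = t1 XOR e = 1 XOR 1 = 0
t3 = c OR t2 = 1 OR 0 = 1
t4 = t3 XOR b = 1 XOR 0 = 1
t5 = d XOR t4 = 0 XOR 1 = 1
t6 = t5 OR t1 = 1 OR 1 = 1
So t5 = 1 and t6 = 1.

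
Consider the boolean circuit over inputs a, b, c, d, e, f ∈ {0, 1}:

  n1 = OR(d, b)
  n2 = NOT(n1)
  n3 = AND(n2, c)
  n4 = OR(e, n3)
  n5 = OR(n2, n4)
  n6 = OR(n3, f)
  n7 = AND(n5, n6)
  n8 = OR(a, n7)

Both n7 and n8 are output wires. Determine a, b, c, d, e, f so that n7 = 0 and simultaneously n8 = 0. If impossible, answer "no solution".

a=0 b=1 c=0 d=0 e=1 f=0

Check with a=0 b=1 c=0 d=0 e=1 f=0:
n1 = OR(d, b) = OR(0, 1) = 1
n2 = NOT(n1) = NOT 1 = 0
n3 = AND(n2, c) = AND(0, 0) = 0
n4 = OR(e, n3) = OR(1, 0) = 1
n5 = OR(n2, n4) = OR(0, 1) = 1
n6 = OR(n3, f) = OR(0, 0) = 0
n7 = AND(n5, n6) = AND(1, 0) = 0
n8 = OR(a, n7) = OR(0, 0) = 0
So n7 = 0 and n8 = 0.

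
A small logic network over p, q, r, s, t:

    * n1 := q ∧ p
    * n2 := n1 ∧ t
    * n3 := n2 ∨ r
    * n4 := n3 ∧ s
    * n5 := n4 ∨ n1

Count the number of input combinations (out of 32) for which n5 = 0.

n5 = n4 ∨ n1 must be 0, so both n4 = 0 and n1 = 0.
n4 = n3 ∧ s must be 0, so at least one of n3, s is 0.
Enumerating the 32 input combinations, 18 give n5 = 0 and 14 give n5 = 1.

18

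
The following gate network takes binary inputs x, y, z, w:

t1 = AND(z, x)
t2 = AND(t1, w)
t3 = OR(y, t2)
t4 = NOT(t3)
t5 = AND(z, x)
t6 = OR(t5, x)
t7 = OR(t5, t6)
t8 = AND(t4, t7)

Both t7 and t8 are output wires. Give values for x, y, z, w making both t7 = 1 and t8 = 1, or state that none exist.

Check with x=1 y=0 z=0 w=0:
t1 = AND(z, x) = AND(0, 1) = 0
t2 = AND(t1, w) = AND(0, 0) = 0
t3 = OR(y, t2) = OR(0, 0) = 0
t4 = NOT(t3) = NOT 0 = 1
t5 = AND(z, x) = AND(0, 1) = 0
t6 = OR(t5, x) = OR(0, 1) = 1
t7 = OR(t5, t6) = OR(0, 1) = 1
t8 = AND(t4, t7) = AND(1, 1) = 1
So t7 = 1 and t8 = 1.

x=1 y=0 z=0 w=0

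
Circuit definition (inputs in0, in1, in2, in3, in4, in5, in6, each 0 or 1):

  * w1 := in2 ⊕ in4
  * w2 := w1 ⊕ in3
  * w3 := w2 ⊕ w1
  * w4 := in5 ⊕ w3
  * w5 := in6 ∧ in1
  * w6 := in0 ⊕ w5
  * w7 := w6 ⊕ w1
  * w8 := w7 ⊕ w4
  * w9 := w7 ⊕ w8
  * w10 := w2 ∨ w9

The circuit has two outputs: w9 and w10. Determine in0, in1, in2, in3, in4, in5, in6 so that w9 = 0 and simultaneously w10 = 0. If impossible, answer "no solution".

in0=1, in1=1, in2=0, in3=1, in4=1, in5=1, in6=1

Check with in0=1, in1=1, in2=0, in3=1, in4=1, in5=1, in6=1:
w1 = in2 ⊕ in4 = 0 ⊕ 1 = 1
w2 = w1 ⊕ in3 = 1 ⊕ 1 = 0
w3 = w2 ⊕ w1 = 0 ⊕ 1 = 1
w4 = in5 ⊕ w3 = 1 ⊕ 1 = 0
w5 = in6 ∧ in1 = 1 ∧ 1 = 1
w6 = in0 ⊕ w5 = 1 ⊕ 1 = 0
w7 = w6 ⊕ w1 = 0 ⊕ 1 = 1
w8 = w7 ⊕ w4 = 1 ⊕ 0 = 1
w9 = w7 ⊕ w8 = 1 ⊕ 1 = 0
w10 = w2 ∨ w9 = 0 ∨ 0 = 0
So w9 = 0 and w10 = 0.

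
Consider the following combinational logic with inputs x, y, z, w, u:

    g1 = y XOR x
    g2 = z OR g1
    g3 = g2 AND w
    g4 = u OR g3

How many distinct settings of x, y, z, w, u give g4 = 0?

10

g4 = u OR g3 must be 0, so both u = 0 and g3 = 0.
g3 = g2 AND w must be 0, so at least one of g2, w is 0.
Enumerating the 32 input combinations, 10 give g4 = 0 and 22 give g4 = 1.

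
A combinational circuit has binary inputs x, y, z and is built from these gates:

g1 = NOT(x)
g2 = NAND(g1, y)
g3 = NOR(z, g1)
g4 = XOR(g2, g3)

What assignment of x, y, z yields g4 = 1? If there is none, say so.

x=0 y=0 z=0

g4 = XOR(g2, g3) must be 1, so g2 and g3 differ.
Check with x=0 y=0 z=0:
g1 = NOT(x) = NOT 0 = 1
g2 = NAND(g1, y) = NAND(1, 0) = 1
g3 = NOR(z, g1) = NOR(0, 1) = 0
g4 = XOR(g2, g3) = XOR(1, 0) = 1
So g4 = 1 as required.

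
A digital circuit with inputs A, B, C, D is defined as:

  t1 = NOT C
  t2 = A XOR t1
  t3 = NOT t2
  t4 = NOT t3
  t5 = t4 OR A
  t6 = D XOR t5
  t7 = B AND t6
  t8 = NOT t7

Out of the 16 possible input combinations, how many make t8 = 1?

12

t8 = NOT t7 must be 1, so t7 = 0.
Enumerating the 16 input combinations, 12 give t8 = 1 and 4 give t8 = 0.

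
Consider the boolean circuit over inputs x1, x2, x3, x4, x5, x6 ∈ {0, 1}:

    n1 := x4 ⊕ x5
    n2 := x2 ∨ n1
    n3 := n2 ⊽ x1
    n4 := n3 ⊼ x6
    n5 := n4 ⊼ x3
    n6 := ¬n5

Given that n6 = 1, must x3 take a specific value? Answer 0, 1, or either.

1

n6 = ¬n5 must be 1, so n5 = 0.
n5 = n4 ⊼ x3 must be 0, so both n4 = 1 and x3 = 1.
Every assignment with n6 = 1 has x3 = 1; there are 30 such assignment(s).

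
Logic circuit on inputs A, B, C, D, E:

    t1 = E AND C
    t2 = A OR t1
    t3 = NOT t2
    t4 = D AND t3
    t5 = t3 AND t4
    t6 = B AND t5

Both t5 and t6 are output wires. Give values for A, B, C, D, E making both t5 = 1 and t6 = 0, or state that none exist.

A=0, B=0, C=1, D=1, E=0

Check with A=0, B=0, C=1, D=1, E=0:
t1 = E AND C = 0 AND 1 = 0
t2 = A OR t1 = 0 OR 0 = 0
t3 = NOT t2 = NOT 0 = 1
t4 = D AND t3 = 1 AND 1 = 1
t5 = t3 AND t4 = 1 AND 1 = 1
t6 = B AND t5 = 0 AND 1 = 0
So t5 = 1 and t6 = 0.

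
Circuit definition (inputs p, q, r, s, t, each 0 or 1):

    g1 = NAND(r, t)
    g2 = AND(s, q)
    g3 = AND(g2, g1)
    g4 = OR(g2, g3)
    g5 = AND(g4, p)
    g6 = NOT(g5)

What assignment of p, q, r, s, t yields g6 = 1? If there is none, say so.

g6 = NOT(g5) must be 1, so g5 = 0.
Check with p=1, q=1, r=0, s=0, t=0:
g1 = NAND(r, t) = NAND(0, 0) = 1
g2 = AND(s, q) = AND(0, 1) = 0
g3 = AND(g2, g1) = AND(0, 1) = 0
g4 = OR(g2, g3) = OR(0, 0) = 0
g5 = AND(g4, p) = AND(0, 1) = 0
g6 = NOT(g5) = NOT 0 = 1
So g6 = 1 as required.

p=1, q=1, r=0, s=0, t=0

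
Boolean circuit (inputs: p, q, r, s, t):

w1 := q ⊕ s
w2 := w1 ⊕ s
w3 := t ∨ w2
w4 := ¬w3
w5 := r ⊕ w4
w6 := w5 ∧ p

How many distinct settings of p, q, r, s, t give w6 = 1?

8

w6 = w5 ∧ p must be 1, so both w5 = 1 and p = 1.
Enumerating the 32 input combinations, 8 give w6 = 1 and 24 give w6 = 0.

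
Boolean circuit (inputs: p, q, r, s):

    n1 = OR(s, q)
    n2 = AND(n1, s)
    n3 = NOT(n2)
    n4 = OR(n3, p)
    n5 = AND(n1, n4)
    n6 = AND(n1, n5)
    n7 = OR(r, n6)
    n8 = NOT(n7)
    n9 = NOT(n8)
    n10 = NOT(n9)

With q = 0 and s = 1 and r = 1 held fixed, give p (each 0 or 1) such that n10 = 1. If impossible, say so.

no solution exists

With q = 0 and s = 1 and r = 1 fixed, none of the 2 settings of p give n10 = 1.
For example, with p=0:
n1 = OR(s, q) = OR(1, 0) = 1
n2 = AND(n1, s) = AND(1, 1) = 1
n3 = NOT(n2) = NOT 1 = 0
n4 = OR(n3, p) = OR(0, 0) = 0
n5 = AND(n1, n4) = AND(1, 0) = 0
n6 = AND(n1, n5) = AND(1, 0) = 0
n7 = OR(r, n6) = OR(1, 0) = 1
n8 = NOT(n7) = NOT 1 = 0
n9 = NOT(n8) = NOT 0 = 1
n10 = NOT(n9) = NOT 1 = 0
giving n10 = 0 ≠ 1.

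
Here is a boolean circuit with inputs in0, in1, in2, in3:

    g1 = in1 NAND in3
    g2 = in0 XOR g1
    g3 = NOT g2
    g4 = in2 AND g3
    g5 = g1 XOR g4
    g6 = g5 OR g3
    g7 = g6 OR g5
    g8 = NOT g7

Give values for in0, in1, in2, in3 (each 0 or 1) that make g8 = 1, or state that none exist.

in0=1 in1=1 in2=1 in3=1

g8 = NOT g7 must be 1, so g7 = 0.
Check with in0=1 in1=1 in2=1 in3=1:
g1 = in1 NAND in3 = 1 NAND 1 = 0
g2 = in0 XOR g1 = 1 XOR 0 = 1
g3 = NOT g2 = NOT 1 = 0
g4 = in2 AND g3 = 1 AND 0 = 0
g5 = g1 XOR g4 = 0 XOR 0 = 0
g6 = g5 OR g3 = 0 OR 0 = 0
g7 = g6 OR g5 = 0 OR 0 = 0
g8 = NOT g7 = NOT 0 = 1
So g8 = 1 as required.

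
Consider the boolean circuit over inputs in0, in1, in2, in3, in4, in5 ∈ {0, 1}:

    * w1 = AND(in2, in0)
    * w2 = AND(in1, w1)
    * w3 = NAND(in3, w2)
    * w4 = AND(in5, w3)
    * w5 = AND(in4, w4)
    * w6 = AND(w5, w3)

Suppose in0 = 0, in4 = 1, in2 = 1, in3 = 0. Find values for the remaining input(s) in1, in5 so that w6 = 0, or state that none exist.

Check with in0 = 0, in4 = 1, in2 = 1, in3 = 0 and in1=0, in5=0:
w1 = AND(in2, in0) = AND(1, 0) = 0
w2 = AND(in1, w1) = AND(0, 0) = 0
w3 = NAND(in3, w2) = NAND(0, 0) = 1
w4 = AND(in5, w3) = AND(0, 1) = 0
w5 = AND(in4, w4) = AND(1, 0) = 0
w6 = AND(w5, w3) = AND(0, 1) = 0
So w6 = 0.

in1=0, in5=0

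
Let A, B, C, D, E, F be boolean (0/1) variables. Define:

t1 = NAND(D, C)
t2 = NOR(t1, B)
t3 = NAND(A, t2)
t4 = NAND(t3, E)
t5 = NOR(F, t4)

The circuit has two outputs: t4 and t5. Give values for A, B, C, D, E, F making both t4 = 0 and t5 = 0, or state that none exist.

A=1, B=0, C=1, D=0, E=1, F=1

Check with A=1, B=0, C=1, D=0, E=1, F=1:
t1 = NAND(D, C) = NAND(0, 1) = 1
t2 = NOR(t1, B) = NOR(1, 0) = 0
t3 = NAND(A, t2) = NAND(1, 0) = 1
t4 = NAND(t3, E) = NAND(1, 1) = 0
t5 = NOR(F, t4) = NOR(1, 0) = 0
So t4 = 0 and t5 = 0.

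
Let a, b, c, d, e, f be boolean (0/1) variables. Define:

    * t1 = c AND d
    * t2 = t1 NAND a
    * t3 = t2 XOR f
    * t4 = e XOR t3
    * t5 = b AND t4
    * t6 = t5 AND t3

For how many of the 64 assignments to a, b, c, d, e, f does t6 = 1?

t6 = t5 AND t3 must be 1, so both t5 = 1 and t3 = 1.
t5 = b AND t4 must be 1, so both b = 1 and t4 = 1.
t3 = t2 XOR f must be 1, so t2 and f differ.
Enumerating the 64 input combinations, 8 give t6 = 1 and 56 give t6 = 0.

8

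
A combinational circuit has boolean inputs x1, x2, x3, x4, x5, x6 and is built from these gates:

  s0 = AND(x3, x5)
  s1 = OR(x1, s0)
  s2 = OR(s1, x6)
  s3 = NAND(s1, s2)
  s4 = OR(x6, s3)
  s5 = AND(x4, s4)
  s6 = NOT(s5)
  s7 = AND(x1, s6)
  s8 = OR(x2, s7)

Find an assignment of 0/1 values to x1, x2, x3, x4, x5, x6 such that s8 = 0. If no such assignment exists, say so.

s8 = OR(x2, s7) must be 0, so both x2 = 0 and s7 = 0.
s7 = AND(x1, s6) must be 0, so at least one of x1, s6 is 0.
Check with x1=1 x2=0 x3=0 x4=1 x5=0 x6=1:
s0 = AND(x3, x5) = AND(0, 0) = 0
s1 = OR(x1, s0) = OR(1, 0) = 1
s2 = OR(s1, x6) = OR(1, 1) = 1
s3 = NAND(s1, s2) = NAND(1, 1) = 0
s4 = OR(x6, s3) = OR(1, 0) = 1
s5 = AND(x4, s4) = AND(1, 1) = 1
s6 = NOT(s5) = NOT 1 = 0
s7 = AND(x1, s6) = AND(1, 0) = 0
s8 = OR(x2, s7) = OR(0, 0) = 0
So s8 = 0 as required.

x1=1 x2=0 x3=0 x4=1 x5=0 x6=1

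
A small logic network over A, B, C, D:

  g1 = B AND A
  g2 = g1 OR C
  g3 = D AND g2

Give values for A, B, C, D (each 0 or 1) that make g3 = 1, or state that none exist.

A=1 B=0 C=1 D=1

Check with A=1 B=0 C=1 D=1:
g1 = B AND A = 0 AND 1 = 0
g2 = g1 OR C = 0 OR 1 = 1
g3 = D AND g2 = 1 AND 1 = 1
So g3 = 1 as required.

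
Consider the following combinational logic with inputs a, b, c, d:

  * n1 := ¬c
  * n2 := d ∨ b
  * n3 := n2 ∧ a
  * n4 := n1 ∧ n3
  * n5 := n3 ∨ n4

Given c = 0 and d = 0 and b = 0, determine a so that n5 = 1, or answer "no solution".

no solution exists

With c = 0 and d = 0 and b = 0 fixed, none of the 2 settings of a give n5 = 1.
For example, with a=0:
n1 = ¬c = ¬0 = 1
n2 = d ∨ b = 0 ∨ 0 = 0
n3 = n2 ∧ a = 0 ∧ 0 = 0
n4 = n1 ∧ n3 = 1 ∧ 0 = 0
n5 = n3 ∨ n4 = 0 ∨ 0 = 0
giving n5 = 0 ≠ 1.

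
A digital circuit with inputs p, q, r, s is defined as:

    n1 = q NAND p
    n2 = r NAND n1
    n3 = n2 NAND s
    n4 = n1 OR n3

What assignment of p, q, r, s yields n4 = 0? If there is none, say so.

p=1 q=1 r=0 s=1

n4 = n1 OR n3 must be 0, so both n1 = 0 and n3 = 0.
n1 = q NAND p must be 0, so both q = 1 and p = 1.
n3 = n2 NAND s must be 0, so both n2 = 1 and s = 1.
Check with p=1 q=1 r=0 s=1:
n1 = q NAND p = 1 NAND 1 = 0
n2 = r NAND n1 = 0 NAND 0 = 1
n3 = n2 NAND s = 1 NAND 1 = 0
n4 = n1 OR n3 = 0 OR 0 = 0
So n4 = 0 as required.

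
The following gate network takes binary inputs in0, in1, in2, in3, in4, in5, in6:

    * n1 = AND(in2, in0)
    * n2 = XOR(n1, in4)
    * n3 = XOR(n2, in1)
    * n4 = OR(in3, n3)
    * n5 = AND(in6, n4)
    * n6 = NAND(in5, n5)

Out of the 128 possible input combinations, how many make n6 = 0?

24

n6 = NAND(in5, n5) must be 0, so both in5 = 1 and n5 = 1.
Enumerating the 128 input combinations, 24 give n6 = 0 and 104 give n6 = 1.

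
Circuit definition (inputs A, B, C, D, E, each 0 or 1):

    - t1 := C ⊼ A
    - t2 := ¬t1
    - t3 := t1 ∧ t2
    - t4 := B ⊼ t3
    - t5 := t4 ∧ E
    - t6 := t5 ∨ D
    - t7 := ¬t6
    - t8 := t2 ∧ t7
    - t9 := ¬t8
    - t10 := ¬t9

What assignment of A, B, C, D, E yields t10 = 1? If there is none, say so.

A=1 B=1 C=1 D=0 E=0

Check with A=1 B=1 C=1 D=0 E=0:
t1 = C ⊼ A = 1 ⊼ 1 = 0
t2 = ¬t1 = ¬0 = 1
t3 = t1 ∧ t2 = 0 ∧ 1 = 0
t4 = B ⊼ t3 = 1 ⊼ 0 = 1
t5 = t4 ∧ E = 1 ∧ 0 = 0
t6 = t5 ∨ D = 0 ∨ 0 = 0
t7 = ¬t6 = ¬0 = 1
t8 = t2 ∧ t7 = 1 ∧ 1 = 1
t9 = ¬t8 = ¬1 = 0
t10 = ¬t9 = ¬0 = 1
So t10 = 1 as required.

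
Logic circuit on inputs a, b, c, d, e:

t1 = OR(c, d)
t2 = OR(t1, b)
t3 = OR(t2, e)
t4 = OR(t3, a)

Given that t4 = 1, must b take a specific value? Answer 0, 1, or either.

Both values of b occur among assignments with t4 = 1:
  b=0: a=0, b=0, c=0, d=0, e=1
  b=1: a=0, b=1, c=0, d=0, e=0

either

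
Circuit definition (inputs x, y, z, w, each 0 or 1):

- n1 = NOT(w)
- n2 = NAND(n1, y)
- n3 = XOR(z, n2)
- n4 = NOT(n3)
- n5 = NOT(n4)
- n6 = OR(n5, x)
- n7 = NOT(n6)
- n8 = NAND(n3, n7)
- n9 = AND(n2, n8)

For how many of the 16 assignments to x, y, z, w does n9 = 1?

12

n9 = AND(n2, n8) must be 1, so both n2 = 1 and n8 = 1.
Enumerating the 16 input combinations, 12 give n9 = 1 and 4 give n9 = 0.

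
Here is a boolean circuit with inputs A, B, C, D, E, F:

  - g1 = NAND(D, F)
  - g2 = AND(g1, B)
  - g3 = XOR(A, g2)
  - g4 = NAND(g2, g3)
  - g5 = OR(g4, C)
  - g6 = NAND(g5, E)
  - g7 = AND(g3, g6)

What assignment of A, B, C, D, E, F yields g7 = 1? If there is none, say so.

g7 = AND(g3, g6) must be 1, so both g3 = 1 and g6 = 1.
Check with A=1 B=0 C=1 D=1 E=0 F=0:
g1 = NAND(D, F) = NAND(1, 0) = 1
g2 = AND(g1, B) = AND(1, 0) = 0
g3 = XOR(A, g2) = XOR(1, 0) = 1
g4 = NAND(g2, g3) = NAND(0, 1) = 1
g5 = OR(g4, C) = OR(1, 1) = 1
g6 = NAND(g5, E) = NAND(1, 0) = 1
g7 = AND(g3, g6) = AND(1, 1) = 1
So g7 = 1 as required.

A=1 B=0 C=1 D=1 E=0 F=0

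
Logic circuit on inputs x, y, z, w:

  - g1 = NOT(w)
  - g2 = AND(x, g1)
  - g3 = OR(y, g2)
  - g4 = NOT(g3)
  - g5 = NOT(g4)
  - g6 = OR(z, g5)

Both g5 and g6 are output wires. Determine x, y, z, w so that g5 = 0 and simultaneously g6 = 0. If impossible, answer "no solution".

x=1 y=0 z=0 w=1

Check with x=1 y=0 z=0 w=1:
g1 = NOT(w) = NOT 1 = 0
g2 = AND(x, g1) = AND(1, 0) = 0
g3 = OR(y, g2) = OR(0, 0) = 0
g4 = NOT(g3) = NOT 0 = 1
g5 = NOT(g4) = NOT 1 = 0
g6 = OR(z, g5) = OR(0, 0) = 0
So g5 = 0 and g6 = 0.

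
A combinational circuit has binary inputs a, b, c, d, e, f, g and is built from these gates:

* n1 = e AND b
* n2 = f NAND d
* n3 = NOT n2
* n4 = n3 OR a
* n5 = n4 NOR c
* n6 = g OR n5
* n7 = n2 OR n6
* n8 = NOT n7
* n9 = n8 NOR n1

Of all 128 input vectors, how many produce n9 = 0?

n9 = n8 NOR n1 must be 0, so at least one of n8, n1 is 1.
Enumerating the 128 input combinations, 44 give n9 = 0 and 84 give n9 = 1.

44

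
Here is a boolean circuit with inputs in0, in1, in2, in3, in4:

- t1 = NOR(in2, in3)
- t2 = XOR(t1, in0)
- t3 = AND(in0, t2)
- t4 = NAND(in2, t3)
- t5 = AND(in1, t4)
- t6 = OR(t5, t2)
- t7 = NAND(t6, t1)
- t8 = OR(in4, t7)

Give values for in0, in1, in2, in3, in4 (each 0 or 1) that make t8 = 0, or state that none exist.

t8 = OR(in4, t7) must be 0, so both in4 = 0 and t7 = 0.
Check with in0=0, in1=1, in2=0, in3=0, in4=0:
t1 = NOR(in2, in3) = NOR(0, 0) = 1
t2 = XOR(t1, in0) = XOR(1, 0) = 1
t3 = AND(in0, t2) = AND(0, 1) = 0
t4 = NAND(in2, t3) = NAND(0, 0) = 1
t5 = AND(in1, t4) = AND(1, 1) = 1
t6 = OR(t5, t2) = OR(1, 1) = 1
t7 = NAND(t6, t1) = NAND(1, 1) = 0
t8 = OR(in4, t7) = OR(0, 0) = 0
So t8 = 0 as required.

in0=0, in1=1, in2=0, in3=0, in4=0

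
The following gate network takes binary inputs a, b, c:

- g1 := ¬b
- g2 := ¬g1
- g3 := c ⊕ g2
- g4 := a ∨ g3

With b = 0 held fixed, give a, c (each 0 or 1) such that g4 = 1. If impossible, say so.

g4 = a ∨ g3 must be 1, so at least one of a, g3 is 1.
Check with b = 0 and a=1, c=0:
g1 = ¬b = ¬0 = 1
g2 = ¬g1 = ¬1 = 0
g3 = c ⊕ g2 = 0 ⊕ 0 = 0
g4 = a ∨ g3 = 1 ∨ 0 = 1
So g4 = 1.

a=1, c=0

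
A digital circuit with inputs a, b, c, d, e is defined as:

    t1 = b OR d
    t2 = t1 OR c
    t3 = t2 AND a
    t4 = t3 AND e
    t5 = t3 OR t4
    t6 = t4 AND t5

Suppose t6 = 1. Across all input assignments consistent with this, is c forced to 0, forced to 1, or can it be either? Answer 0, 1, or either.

Both values of c occur among assignments with t6 = 1:
  c=0: a=1, b=0, c=0, d=1, e=1
  c=1: a=1, b=0, c=1, d=0, e=1

either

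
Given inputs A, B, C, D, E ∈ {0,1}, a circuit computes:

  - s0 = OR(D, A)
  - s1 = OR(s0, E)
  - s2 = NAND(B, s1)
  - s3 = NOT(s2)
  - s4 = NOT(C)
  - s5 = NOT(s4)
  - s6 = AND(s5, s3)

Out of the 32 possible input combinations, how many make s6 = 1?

s6 = AND(s5, s3) must be 1, so both s5 = 1 and s3 = 1.
Enumerating the 32 input combinations, 7 give s6 = 1 and 25 give s6 = 0.

7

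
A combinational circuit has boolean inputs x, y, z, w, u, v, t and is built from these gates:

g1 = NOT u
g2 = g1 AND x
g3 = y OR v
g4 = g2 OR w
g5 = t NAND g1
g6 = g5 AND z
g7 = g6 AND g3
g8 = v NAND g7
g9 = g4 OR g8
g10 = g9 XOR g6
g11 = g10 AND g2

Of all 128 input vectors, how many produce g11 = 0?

g11 = g10 AND g2 must be 0, so at least one of g10, g2 is 0.
Enumerating the 128 input combinations, 104 give g11 = 0 and 24 give g11 = 1.

104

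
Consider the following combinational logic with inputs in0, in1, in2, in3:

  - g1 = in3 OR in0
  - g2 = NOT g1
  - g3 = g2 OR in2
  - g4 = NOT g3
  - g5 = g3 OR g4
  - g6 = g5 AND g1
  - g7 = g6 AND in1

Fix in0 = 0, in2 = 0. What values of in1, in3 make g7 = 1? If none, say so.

g7 = g6 AND in1 must be 1, so both g6 = 1 and in1 = 1.
Check with in0 = 0, in2 = 0 and in1=1, in3=1:
g1 = in3 OR in0 = 1 OR 0 = 1
g2 = NOT g1 = NOT 1 = 0
g3 = g2 OR in2 = 0 OR 0 = 0
g4 = NOT g3 = NOT 0 = 1
g5 = g3 OR g4 = 0 OR 1 = 1
g6 = g5 AND g1 = 1 AND 1 = 1
g7 = g6 AND in1 = 1 AND 1 = 1
So g7 = 1.

in1=1 in3=1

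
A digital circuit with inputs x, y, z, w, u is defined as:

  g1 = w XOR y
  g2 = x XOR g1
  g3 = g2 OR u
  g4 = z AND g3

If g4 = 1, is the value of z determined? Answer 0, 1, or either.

g4 = z AND g3 must be 1, so both z = 1 and g3 = 1.
g3 = g2 OR u must be 1, so at least one of g2, u is 1.
Every assignment with g4 = 1 has z = 1; there are 12 such assignment(s).

1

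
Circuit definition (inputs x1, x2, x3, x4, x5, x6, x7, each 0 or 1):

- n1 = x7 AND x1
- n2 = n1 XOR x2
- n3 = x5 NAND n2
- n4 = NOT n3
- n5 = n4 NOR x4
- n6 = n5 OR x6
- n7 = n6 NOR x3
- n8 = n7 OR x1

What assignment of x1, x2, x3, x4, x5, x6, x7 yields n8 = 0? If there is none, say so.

x1=0, x2=1, x3=1, x4=1, x5=1, x6=0, x7=1

n8 = n7 OR x1 must be 0, so both n7 = 0 and x1 = 0.
n7 = n6 NOR x3 must be 0, so at least one of n6, x3 is 1.
Check with x1=0, x2=1, x3=1, x4=1, x5=1, x6=0, x7=1:
n1 = x7 AND x1 = 1 AND 0 = 0
n2 = n1 XOR x2 = 0 XOR 1 = 1
n3 = x5 NAND n2 = 1 NAND 1 = 0
n4 = NOT n3 = NOT 0 = 1
n5 = n4 NOR x4 = 1 NOR 1 = 0
n6 = n5 OR x6 = 0 OR 0 = 0
n7 = n6 NOR x3 = 0 NOR 1 = 0
n8 = n7 OR x1 = 0 OR 0 = 0
So n8 = 0 as required.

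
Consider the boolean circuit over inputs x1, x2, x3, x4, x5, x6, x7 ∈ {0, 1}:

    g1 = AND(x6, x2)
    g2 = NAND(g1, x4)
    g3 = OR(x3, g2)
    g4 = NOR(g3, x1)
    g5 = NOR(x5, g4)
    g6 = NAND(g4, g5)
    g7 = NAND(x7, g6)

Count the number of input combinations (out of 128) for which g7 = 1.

g7 = NAND(x7, g6) must be 1, so at least one of x7, g6 is 0.
Enumerating the 128 input combinations, 64 give g7 = 1 and 64 give g7 = 0.

64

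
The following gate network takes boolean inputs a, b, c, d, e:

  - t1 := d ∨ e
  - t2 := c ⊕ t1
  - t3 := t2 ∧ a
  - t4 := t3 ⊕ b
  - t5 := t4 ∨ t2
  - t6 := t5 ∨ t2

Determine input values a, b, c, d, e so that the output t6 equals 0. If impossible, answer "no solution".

t6 = t5 ∨ t2 must be 0, so both t5 = 0 and t2 = 0.
t5 = t4 ∨ t2 must be 0, so both t4 = 0 and t2 = 0.
Check with a=1 b=0 c=1 d=1 e=0:
t1 = d ∨ e = 1 ∨ 0 = 1
t2 = c ⊕ t1 = 1 ⊕ 1 = 0
t3 = t2 ∧ a = 0 ∧ 1 = 0
t4 = t3 ⊕ b = 0 ⊕ 0 = 0
t5 = t4 ∨ t2 = 0 ∨ 0 = 0
t6 = t5 ∨ t2 = 0 ∨ 0 = 0
So t6 = 0 as required.

a=1 b=0 c=1 d=1 e=0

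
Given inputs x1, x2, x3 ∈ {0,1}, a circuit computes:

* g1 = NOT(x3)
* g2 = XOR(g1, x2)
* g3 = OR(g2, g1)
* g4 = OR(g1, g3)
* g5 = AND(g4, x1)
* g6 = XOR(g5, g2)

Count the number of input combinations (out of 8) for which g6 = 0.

5

g6 = XOR(g5, g2) must be 0, so g5 and g2 are equal.
Satisfying assignments:
  x1=0, x2=0, x3=1
  x1=0, x2=1, x3=0
  x1=1, x2=0, x3=0
  x1=1, x2=0, x3=1
  x1=1, x2=1, x3=1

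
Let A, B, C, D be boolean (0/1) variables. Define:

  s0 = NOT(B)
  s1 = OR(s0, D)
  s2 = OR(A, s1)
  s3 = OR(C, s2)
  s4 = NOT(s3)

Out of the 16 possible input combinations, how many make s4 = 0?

15

s4 = NOT(s3) must be 0, so s3 = 1.
s3 = OR(C, s2) must be 1, so at least one of C, s2 is 1.
Enumerating the 16 input combinations, 15 give s4 = 0 and 1 give s4 = 1.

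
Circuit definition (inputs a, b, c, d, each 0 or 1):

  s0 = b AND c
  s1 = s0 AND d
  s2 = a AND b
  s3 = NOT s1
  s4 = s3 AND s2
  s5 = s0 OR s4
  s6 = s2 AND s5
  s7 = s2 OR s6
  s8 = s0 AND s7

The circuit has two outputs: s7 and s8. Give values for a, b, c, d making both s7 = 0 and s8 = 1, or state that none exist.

no solution exists

Across all 16 input combinations, none give both s7 = 0 and s8 = 1.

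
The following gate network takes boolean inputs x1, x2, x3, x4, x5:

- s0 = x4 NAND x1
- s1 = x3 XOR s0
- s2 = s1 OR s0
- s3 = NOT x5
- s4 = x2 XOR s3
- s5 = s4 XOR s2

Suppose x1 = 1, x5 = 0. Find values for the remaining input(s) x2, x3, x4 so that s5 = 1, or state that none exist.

Check with x1 = 1, x5 = 0 and x2=0, x3=0, x4=1:
s0 = x4 NAND x1 = 1 NAND 1 = 0
s1 = x3 XOR s0 = 0 XOR 0 = 0
s2 = s1 OR s0 = 0 OR 0 = 0
s3 = NOT x5 = NOT 0 = 1
s4 = x2 XOR s3 = 0 XOR 1 = 1
s5 = s4 XOR s2 = 1 XOR 0 = 1
So s5 = 1.

x2=0, x3=0, x4=1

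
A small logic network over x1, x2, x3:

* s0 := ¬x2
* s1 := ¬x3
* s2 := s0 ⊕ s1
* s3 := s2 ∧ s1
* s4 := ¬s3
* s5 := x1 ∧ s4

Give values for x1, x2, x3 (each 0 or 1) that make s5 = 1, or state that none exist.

x1=1 x2=1 x3=1

s5 = x1 ∧ s4 must be 1, so both x1 = 1 and s4 = 1.
s4 = ¬s3 must be 1, so s3 = 0.
s3 = s2 ∧ s1 must be 0, so at least one of s2, s1 is 0.
Check with x1=1 x2=1 x3=1:
s0 = ¬x2 = ¬1 = 0
s1 = ¬x3 = ¬1 = 0
s2 = s0 ⊕ s1 = 0 ⊕ 0 = 0
s3 = s2 ∧ s1 = 0 ∧ 0 = 0
s4 = ¬s3 = ¬0 = 1
s5 = x1 ∧ s4 = 1 ∧ 1 = 1
So s5 = 1 as required.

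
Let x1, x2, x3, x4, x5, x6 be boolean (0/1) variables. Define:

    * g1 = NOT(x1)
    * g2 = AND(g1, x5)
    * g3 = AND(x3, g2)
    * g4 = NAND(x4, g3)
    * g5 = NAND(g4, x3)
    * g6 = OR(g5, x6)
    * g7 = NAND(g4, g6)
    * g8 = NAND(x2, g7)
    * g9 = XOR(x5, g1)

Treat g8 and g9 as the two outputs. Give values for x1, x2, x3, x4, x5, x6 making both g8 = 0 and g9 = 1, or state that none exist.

x1=0, x2=1, x3=1, x4=0, x5=0, x6=0

Check with x1=0, x2=1, x3=1, x4=0, x5=0, x6=0:
g1 = NOT(x1) = NOT 0 = 1
g2 = AND(g1, x5) = AND(1, 0) = 0
g3 = AND(x3, g2) = AND(1, 0) = 0
g4 = NAND(x4, g3) = NAND(0, 0) = 1
g5 = NAND(g4, x3) = NAND(1, 1) = 0
g6 = OR(g5, x6) = OR(0, 0) = 0
g7 = NAND(g4, g6) = NAND(1, 0) = 1
g8 = NAND(x2, g7) = NAND(1, 1) = 0
g9 = XOR(x5, g1) = XOR(0, 1) = 1
So g8 = 0 and g9 = 1.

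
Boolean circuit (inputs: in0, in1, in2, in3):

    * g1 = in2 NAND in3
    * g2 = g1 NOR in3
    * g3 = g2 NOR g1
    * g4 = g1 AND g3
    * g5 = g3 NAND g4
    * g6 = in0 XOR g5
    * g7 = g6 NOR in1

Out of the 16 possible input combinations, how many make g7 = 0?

12

g7 = g6 NOR in1 must be 0, so at least one of g6, in1 is 1.
Enumerating the 16 input combinations, 12 give g7 = 0 and 4 give g7 = 1.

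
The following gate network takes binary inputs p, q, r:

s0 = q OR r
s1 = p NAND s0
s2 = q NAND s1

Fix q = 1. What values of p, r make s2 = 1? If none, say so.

p=1, r=0

Check with q = 1 and p=1, r=0:
s0 = q OR r = 1 OR 0 = 1
s1 = p NAND s0 = 1 NAND 1 = 0
s2 = q NAND s1 = 1 NAND 0 = 1
So s2 = 1.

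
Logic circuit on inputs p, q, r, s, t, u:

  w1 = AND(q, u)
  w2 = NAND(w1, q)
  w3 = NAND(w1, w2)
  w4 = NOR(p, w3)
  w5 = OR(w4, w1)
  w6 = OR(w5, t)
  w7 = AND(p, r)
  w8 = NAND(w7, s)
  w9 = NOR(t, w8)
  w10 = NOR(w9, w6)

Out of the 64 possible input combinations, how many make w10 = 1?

w10 = NOR(w9, w6) must be 1, so both w9 = 0 and w6 = 0.
Enumerating the 64 input combinations, 21 give w10 = 1 and 43 give w10 = 0.

21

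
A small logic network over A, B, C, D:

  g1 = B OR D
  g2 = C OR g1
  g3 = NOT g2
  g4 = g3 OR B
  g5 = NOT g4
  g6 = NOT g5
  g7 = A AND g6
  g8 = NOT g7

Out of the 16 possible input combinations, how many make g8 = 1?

11

g8 = NOT g7 must be 1, so g7 = 0.
Enumerating the 16 input combinations, 11 give g8 = 1 and 5 give g8 = 0.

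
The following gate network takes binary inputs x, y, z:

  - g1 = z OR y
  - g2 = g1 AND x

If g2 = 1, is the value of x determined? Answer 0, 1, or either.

1

g2 = g1 AND x must be 1, so both g1 = 1 and x = 1.
g1 = z OR y must be 1, so at least one of z, y is 1.
Every assignment with g2 = 1 has x = 1; there are 3 such assignment(s).
  x=1, y=0, z=1
  x=1, y=1, z=0
  x=1, y=1, z=1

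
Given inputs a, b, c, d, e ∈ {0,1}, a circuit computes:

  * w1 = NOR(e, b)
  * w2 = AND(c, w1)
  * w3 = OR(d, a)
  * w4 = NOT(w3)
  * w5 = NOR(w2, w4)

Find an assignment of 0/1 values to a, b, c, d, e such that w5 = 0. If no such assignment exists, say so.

Check with a=0 b=0 c=1 d=1 e=0:
w1 = NOR(e, b) = NOR(0, 0) = 1
w2 = AND(c, w1) = AND(1, 1) = 1
w3 = OR(d, a) = OR(1, 0) = 1
w4 = NOT(w3) = NOT 1 = 0
w5 = NOR(w2, w4) = NOR(1, 0) = 0
So w5 = 0 as required.

a=0 b=0 c=1 d=1 e=0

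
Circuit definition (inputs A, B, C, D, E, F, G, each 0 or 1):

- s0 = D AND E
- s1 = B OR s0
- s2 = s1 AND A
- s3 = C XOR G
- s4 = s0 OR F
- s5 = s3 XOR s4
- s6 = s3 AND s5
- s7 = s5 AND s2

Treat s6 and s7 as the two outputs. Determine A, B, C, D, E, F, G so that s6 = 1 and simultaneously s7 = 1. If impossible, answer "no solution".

A=1 B=1 C=1 D=0 E=1 F=0 G=0

Check with A=1 B=1 C=1 D=0 E=1 F=0 G=0:
s0 = D AND E = 0 AND 1 = 0
s1 = B OR s0 = 1 OR 0 = 1
s2 = s1 AND A = 1 AND 1 = 1
s3 = C XOR G = 1 XOR 0 = 1
s4 = s0 OR F = 0 OR 0 = 0
s5 = s3 XOR s4 = 1 XOR 0 = 1
s6 = s3 AND s5 = 1 AND 1 = 1
s7 = s5 AND s2 = 1 AND 1 = 1
So s6 = 1 and s7 = 1.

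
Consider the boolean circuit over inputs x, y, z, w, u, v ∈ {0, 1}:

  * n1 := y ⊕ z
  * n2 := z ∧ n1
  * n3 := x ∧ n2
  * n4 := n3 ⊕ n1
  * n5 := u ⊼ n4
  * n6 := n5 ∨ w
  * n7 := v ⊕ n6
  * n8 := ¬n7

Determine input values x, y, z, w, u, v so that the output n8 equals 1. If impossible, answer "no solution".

x=0, y=1, z=0, w=1, u=0, v=1

n8 = ¬n7 must be 1, so n7 = 0.
n7 = v ⊕ n6 must be 0, so v and n6 are equal.
Check with x=0, y=1, z=0, w=1, u=0, v=1:
n1 = y ⊕ z = 1 ⊕ 0 = 1
n2 = z ∧ n1 = 0 ∧ 1 = 0
n3 = x ∧ n2 = 0 ∧ 0 = 0
n4 = n3 ⊕ n1 = 0 ⊕ 1 = 1
n5 = u ⊼ n4 = 0 ⊼ 1 = 1
n6 = n5 ∨ w = 1 ∨ 1 = 1
n7 = v ⊕ n6 = 1 ⊕ 1 = 0
n8 = ¬n7 = ¬0 = 1
So n8 = 1 as required.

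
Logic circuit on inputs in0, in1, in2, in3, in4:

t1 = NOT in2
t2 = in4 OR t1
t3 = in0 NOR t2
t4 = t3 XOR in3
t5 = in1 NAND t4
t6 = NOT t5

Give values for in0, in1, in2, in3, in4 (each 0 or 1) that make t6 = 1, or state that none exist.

t6 = NOT t5 must be 1, so t5 = 0.
Check with in0=1, in1=1, in2=0, in3=1, in4=0:
t1 = NOT in2 = NOT 0 = 1
t2 = in4 OR t1 = 0 OR 1 = 1
t3 = in0 NOR t2 = 1 NOR 1 = 0
t4 = t3 XOR in3 = 0 XOR 1 = 1
t5 = in1 NAND t4 = 1 NAND 1 = 0
t6 = NOT t5 = NOT 0 = 1
So t6 = 1 as required.

in0=1, in1=1, in2=0, in3=1, in4=0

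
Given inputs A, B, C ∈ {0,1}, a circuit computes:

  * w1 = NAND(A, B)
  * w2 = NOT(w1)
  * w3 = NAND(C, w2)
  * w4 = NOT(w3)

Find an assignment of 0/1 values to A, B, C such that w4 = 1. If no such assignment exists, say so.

w4 = NOT(w3) must be 1, so w3 = 0.
w3 = NAND(C, w2) must be 0, so both C = 1 and w2 = 1.
w2 = NOT(w1) must be 1, so w1 = 0.
Check with A=1, B=1, C=1:
w1 = NAND(A, B) = NAND(1, 1) = 0
w2 = NOT(w1) = NOT 0 = 1
w3 = NAND(C, w2) = NAND(1, 1) = 0
w4 = NOT(w3) = NOT 0 = 1
So w4 = 1 as required.

A=1, B=1, C=1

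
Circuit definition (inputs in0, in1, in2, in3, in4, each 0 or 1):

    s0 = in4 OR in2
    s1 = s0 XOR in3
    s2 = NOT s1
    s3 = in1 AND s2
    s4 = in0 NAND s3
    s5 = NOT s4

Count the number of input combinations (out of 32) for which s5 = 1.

4

s5 = NOT s4 must be 1, so s4 = 0.
s4 = in0 NAND s3 must be 0, so both in0 = 1 and s3 = 1.
Satisfying assignments:
  in0=1, in1=1, in2=0, in3=0, in4=0
  in0=1, in1=1, in2=0, in3=1, in4=1
  in0=1, in1=1, in2=1, in3=1, in4=0
  in0=1, in1=1, in2=1, in3=1, in4=1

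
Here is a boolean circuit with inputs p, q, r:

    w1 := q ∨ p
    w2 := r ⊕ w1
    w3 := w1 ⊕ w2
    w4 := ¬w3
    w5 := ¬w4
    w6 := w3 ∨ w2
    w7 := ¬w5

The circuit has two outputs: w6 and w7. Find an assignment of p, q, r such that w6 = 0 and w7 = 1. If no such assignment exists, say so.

p=0 q=0 r=0

Check with p=0 q=0 r=0:
w1 = q ∨ p = 0 ∨ 0 = 0
w2 = r ⊕ w1 = 0 ⊕ 0 = 0
w3 = w1 ⊕ w2 = 0 ⊕ 0 = 0
w4 = ¬w3 = ¬0 = 1
w5 = ¬w4 = ¬1 = 0
w6 = w3 ∨ w2 = 0 ∨ 0 = 0
w7 = ¬w5 = ¬0 = 1
So w6 = 0 and w7 = 1.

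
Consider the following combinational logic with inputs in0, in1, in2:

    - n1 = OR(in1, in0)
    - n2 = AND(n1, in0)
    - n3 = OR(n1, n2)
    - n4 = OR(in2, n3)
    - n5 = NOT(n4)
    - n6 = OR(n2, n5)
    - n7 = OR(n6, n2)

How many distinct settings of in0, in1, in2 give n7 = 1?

n7 = OR(n6, n2) must be 1, so at least one of n6, n2 is 1.
Satisfying assignments:
  in0=0, in1=0, in2=0
  in0=1, in1=0, in2=0
  in0=1, in1=0, in2=1
  in0=1, in1=1, in2=0
  in0=1, in1=1, in2=1

5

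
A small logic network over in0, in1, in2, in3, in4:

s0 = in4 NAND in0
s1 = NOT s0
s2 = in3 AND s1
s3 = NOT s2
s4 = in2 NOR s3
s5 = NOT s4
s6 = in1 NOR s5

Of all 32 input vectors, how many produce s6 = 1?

1

s6 = in1 NOR s5 must be 1, so both in1 = 0 and s5 = 0.
s5 = NOT s4 must be 0, so s4 = 1.
Satisfying assignments:
  in0=1, in1=0, in2=0, in3=1, in4=1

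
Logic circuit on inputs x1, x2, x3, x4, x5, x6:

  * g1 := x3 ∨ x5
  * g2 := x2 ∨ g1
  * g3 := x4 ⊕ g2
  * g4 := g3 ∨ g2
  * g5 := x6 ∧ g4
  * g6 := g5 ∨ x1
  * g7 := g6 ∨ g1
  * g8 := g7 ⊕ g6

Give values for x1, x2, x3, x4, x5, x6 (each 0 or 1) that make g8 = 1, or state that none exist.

g8 = g7 ⊕ g6 must be 1, so g7 and g6 differ.
Check with x1=0, x2=1, x3=1, x4=1, x5=1, x6=0:
g1 = x3 ∨ x5 = 1 ∨ 1 = 1
g2 = x2 ∨ g1 = 1 ∨ 1 = 1
g3 = x4 ⊕ g2 = 1 ⊕ 1 = 0
g4 = g3 ∨ g2 = 0 ∨ 1 = 1
g5 = x6 ∧ g4 = 0 ∧ 1 = 0
g6 = g5 ∨ x1 = 0 ∨ 0 = 0
g7 = g6 ∨ g1 = 0 ∨ 1 = 1
g8 = g7 ⊕ g6 = 1 ⊕ 0 = 1
So g8 = 1 as required.

x1=0, x2=1, x3=1, x4=1, x5=1, x6=0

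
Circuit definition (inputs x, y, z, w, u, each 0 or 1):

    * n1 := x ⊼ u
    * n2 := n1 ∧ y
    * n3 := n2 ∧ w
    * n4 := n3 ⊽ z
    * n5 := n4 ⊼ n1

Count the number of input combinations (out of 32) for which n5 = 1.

n5 = n4 ⊼ n1 must be 1, so at least one of n4, n1 is 0.
Enumerating the 32 input combinations, 23 give n5 = 1 and 9 give n5 = 0.

23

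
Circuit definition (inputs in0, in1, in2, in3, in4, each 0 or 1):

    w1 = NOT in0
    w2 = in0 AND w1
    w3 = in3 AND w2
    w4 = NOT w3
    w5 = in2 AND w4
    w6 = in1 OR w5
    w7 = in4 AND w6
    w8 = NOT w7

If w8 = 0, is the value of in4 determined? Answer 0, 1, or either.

1

w8 = NOT w7 must be 0, so w7 = 1.
Every assignment with w8 = 0 has in4 = 1; there are 12 such assignment(s).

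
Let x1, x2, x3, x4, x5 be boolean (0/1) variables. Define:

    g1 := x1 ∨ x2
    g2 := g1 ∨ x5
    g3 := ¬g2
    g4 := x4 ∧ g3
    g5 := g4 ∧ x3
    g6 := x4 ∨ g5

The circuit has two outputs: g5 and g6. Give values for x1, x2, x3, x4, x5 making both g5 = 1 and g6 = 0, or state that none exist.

Across all 32 input combinations, none give both g5 = 1 and g6 = 0.

no solution exists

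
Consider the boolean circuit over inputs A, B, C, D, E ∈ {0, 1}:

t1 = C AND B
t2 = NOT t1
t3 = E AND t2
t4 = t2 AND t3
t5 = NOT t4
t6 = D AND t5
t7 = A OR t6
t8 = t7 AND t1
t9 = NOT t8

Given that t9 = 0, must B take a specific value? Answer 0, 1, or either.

t9 = NOT t8 must be 0, so t8 = 1.
Every assignment with t9 = 0 has B = 1; there are 6 such assignment(s).

1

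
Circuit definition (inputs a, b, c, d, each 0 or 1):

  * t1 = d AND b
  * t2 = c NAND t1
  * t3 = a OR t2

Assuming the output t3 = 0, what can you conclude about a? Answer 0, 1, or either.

0

t3 = a OR t2 must be 0, so both a = 0 and t2 = 0.
t2 = c NAND t1 must be 0, so both c = 1 and t1 = 1.
Every assignment with t3 = 0 has a = 0; there are 1 such assignment(s).
  a=0, b=1, c=1, d=1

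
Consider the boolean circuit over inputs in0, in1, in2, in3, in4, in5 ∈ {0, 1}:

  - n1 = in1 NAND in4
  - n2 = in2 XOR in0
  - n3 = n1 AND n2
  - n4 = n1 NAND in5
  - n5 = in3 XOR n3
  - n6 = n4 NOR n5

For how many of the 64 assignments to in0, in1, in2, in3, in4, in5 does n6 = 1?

12

n6 = n4 NOR n5 must be 1, so both n4 = 0 and n5 = 0.
n4 = n1 NAND in5 must be 0, so both n1 = 1 and in5 = 1.
Enumerating the 64 input combinations, 12 give n6 = 1 and 52 give n6 = 0.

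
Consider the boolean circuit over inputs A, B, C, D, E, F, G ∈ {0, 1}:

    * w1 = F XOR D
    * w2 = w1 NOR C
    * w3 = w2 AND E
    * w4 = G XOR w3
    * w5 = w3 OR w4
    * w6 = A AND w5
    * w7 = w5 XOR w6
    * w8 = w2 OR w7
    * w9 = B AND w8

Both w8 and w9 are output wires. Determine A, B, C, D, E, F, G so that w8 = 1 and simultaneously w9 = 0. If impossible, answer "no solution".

Check with A=1, B=0, C=0, D=0, E=0, F=0, G=1:
w1 = F XOR D = 0 XOR 0 = 0
w2 = w1 NOR C = 0 NOR 0 = 1
w3 = w2 AND E = 1 AND 0 = 0
w4 = G XOR w3 = 1 XOR 0 = 1
w5 = w3 OR w4 = 0 OR 1 = 1
w6 = A AND w5 = 1 AND 1 = 1
w7 = w5 XOR w6 = 1 XOR 1 = 0
w8 = w2 OR w7 = 1 OR 0 = 1
w9 = B AND w8 = 0 AND 1 = 0
So w8 = 1 and w9 = 0.

A=1, B=0, C=0, D=0, E=0, F=0, G=1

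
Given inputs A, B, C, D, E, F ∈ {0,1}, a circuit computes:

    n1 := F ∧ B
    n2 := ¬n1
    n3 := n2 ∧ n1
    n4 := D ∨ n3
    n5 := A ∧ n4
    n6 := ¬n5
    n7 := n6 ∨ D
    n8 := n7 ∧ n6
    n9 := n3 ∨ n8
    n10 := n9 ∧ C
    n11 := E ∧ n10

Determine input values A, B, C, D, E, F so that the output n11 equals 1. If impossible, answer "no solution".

n11 = E ∧ n10 must be 1, so both E = 1 and n10 = 1.
n10 = n9 ∧ C must be 1, so both n9 = 1 and C = 1.
Check with A=0, B=1, C=1, D=0, E=1, F=0:
n1 = F ∧ B = 0 ∧ 1 = 0
n2 = ¬n1 = ¬0 = 1
n3 = n2 ∧ n1 = 1 ∧ 0 = 0
n4 = D ∨ n3 = 0 ∨ 0 = 0
n5 = A ∧ n4 = 0 ∧ 0 = 0
n6 = ¬n5 = ¬0 = 1
n7 = n6 ∨ D = 1 ∨ 0 = 1
n8 = n7 ∧ n6 = 1 ∧ 1 = 1
n9 = n3 ∨ n8 = 0 ∨ 1 = 1
n10 = n9 ∧ C = 1 ∧ 1 = 1
n11 = E ∧ n10 = 1 ∧ 1 = 1
So n11 = 1 as required.

A=0, B=1, C=1, D=0, E=1, F=0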